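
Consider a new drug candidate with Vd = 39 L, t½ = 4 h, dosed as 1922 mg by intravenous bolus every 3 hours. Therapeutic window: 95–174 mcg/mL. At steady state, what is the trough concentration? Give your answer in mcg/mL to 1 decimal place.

τ/t½ = 3/4 ≈ 0.75, so fraction remaining f = (1/2)^(3/4) ≈ 0.5946.
Single-dose peak C₀ = D/Vd = 1922/39 ≈ 49.282 mcg/mL.
Steady-state trough Cmin,ss = C₀·f/(1−f) ≈ 49.282 × 0.5946/0.4054 ≈ 72.282 mcg/mL.
Trough 72.3 mcg/mL vs MEC 95 mcg/mL: subtherapeutic.

72.3 mcg/mL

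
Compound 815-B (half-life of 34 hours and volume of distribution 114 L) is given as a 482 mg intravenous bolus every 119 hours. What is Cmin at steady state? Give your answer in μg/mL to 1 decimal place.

k = ln2/t½ = ln2/34 ≈ 0.020387 h⁻¹; fraction remaining f = e^(−kτ) = e^(−0.020387×119) ≈ 0.0884.
At steady state, accumulation factor R = 1/(1 − e^(−kτ)) ≈ 1.0970.
Single-dose peak C₀ = D/Vd = 482/114 ≈ 4.228 μg/mL.
Steady-state peak Cmax,ss = C₀·R ≈ 4.228 × 1.0970 ≈ 4.638 μg/mL.
Steady-state trough Cmin,ss = Cmax,ss·f ≈ 4.638 × 0.0884 ≈ 0.410 μg/mL.

0.4 μg/mL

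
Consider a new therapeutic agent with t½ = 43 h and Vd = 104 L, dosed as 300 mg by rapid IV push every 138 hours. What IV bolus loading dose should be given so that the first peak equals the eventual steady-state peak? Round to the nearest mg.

336 mg

f = (1/2)^(138/43) ≈ 0.108119; accumulation ratio R = 1/(1−f) ≈ 1.12123.
Loading dose to hit Cmax,ss on first dose: D_load = D_maint·R ≈ 300 × 1.12123 ≈ 336.37 mg.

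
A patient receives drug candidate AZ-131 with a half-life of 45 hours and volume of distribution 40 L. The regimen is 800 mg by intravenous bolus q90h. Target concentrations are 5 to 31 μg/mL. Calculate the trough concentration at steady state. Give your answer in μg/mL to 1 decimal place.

6.7 μg/mL

The dosing interval is 2 half-lives, so f = 2^(−2) = 0.25.
At steady state, R = 1/(1 − 0.25) = 4/3.
Single-dose peak C₀ = D/Vd = 800/40 = 20 μg/mL.
Steady-state peak Cmax,ss = C₀·R = 20 × 4/3 ≈ 26.667 μg/mL.
Steady-state trough Cmin,ss = Cmax,ss·f ≈ 26.667 × 0.25 ≈ 6.667 μg/mL.
Trough 6.7 μg/mL vs MEC 5 μg/mL: adequate.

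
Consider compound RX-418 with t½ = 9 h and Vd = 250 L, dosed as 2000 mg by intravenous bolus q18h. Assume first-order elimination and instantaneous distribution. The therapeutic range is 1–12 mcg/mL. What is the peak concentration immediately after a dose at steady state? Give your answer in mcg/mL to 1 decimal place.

The dosing interval is 2 half-lives, so f = 2^(−2) = 0.25.
At steady state, R = 1/(1 − 0.25) = 4/3.
Single-dose peak C₀ = D/Vd = 2000/250 = 8 mcg/mL.
Steady-state peak Cmax,ss = C₀·R = 8 × 4/3 ≈ 10.667 mcg/mL.
Peak 10.7 mcg/mL vs MTC 12 mcg/mL: below toxic threshold.

10.7 mcg/mL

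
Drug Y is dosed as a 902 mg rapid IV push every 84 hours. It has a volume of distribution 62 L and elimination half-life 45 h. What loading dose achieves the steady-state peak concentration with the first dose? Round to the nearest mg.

f = (1/2)^(84/45) ≈ 0.274206; accumulation ratio R = 1/(1−f) ≈ 1.37780.
Loading dose to hit Cmax,ss on first dose: D_load = D_maint·R ≈ 902 × 1.37780 ≈ 1242.78 mg.

1243 mg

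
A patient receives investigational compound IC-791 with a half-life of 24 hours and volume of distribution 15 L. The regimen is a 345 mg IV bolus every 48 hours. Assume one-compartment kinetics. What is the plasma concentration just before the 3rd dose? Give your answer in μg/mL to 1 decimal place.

f = (1/2)^(τ/t½) = (1/2)^(48/24) ≈ 0.2500.
C₀ = D/Vd = 345/15 ≈ 23.000 μg/mL.
Before the 3rd dose, 2 doses have been given. Superposition: Cmin = C₀·(f + f²).
≈ 23.000 × (0.2500 + 0.0625) ≈ 23.000 × 0.3125 ≈ 7.188 μg/mL.

7.2 μg/mL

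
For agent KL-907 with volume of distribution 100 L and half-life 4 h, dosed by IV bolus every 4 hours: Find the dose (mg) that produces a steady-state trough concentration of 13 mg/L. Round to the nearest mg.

1300 mg

τ/t½ = 4/4 ≈ 1, so f = (1/2)^(4/4) ≈ 0.500000.
Cmin,ss = (D/Vd)·f/(1−f), so D = Cmin,ss·Vd·(1−f)/f.
D = 13 × 100 × (1−f)/f ≈ 13 × 100 × 1.00000 ≈ 1300.00 mg.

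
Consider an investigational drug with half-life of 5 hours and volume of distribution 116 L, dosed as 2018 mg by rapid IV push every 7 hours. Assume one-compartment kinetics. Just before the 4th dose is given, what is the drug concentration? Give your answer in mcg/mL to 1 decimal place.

10.0 mcg/mL

f = (1/2)^(τ/t½) = (1/2)^(7/5) ≈ 0.3789.
C₀ = D/Vd = 2018/116 ≈ 17.397 mcg/mL.
Before the 4th dose, 3 doses have been given. Superposition: Cmin = C₀·(f + f² + … + f^3).
≈ 17.397 × (0.3789 + 0.1436 + 0.0544) ≈ 17.397 × 0.5769 ≈ 10.036 mcg/mL.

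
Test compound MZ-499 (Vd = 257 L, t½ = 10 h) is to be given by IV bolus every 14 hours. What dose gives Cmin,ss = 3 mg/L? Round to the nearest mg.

1264 mg

τ/t½ = 14/10 ≈ 1.4, so f = (1/2)^(14/10) ≈ 0.378929.
Cmin,ss = (D/Vd)·f/(1−f), so D = Cmin,ss·Vd·(1−f)/f.
D = 3 × 257 × (1−f)/f ≈ 3 × 257 × 1.63902 ≈ 1263.68 mg.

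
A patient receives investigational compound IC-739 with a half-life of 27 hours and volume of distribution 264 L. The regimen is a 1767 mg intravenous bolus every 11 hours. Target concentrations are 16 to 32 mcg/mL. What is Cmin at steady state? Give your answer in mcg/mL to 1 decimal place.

k = ln2/t½ = ln2/27 ≈ 0.025672 h⁻¹; fraction remaining f = e^(−kτ) = e^(−0.025672×11) ≈ 0.7540.
At steady state, accumulation factor R = 1/(1 − e^(−kτ)) ≈ 4.0650.
Single-dose peak C₀ = D/Vd = 1767/264 ≈ 6.693 mcg/mL.
Steady-state peak Cmax,ss = C₀·R ≈ 6.693 × 4.0650 ≈ 27.207 mcg/mL.
Steady-state trough Cmin,ss = Cmax,ss·f ≈ 27.207 × 0.7540 ≈ 20.514 mcg/mL.
Trough 20.5 mcg/mL vs MEC 16 mcg/mL: adequate.

20.5 mcg/mL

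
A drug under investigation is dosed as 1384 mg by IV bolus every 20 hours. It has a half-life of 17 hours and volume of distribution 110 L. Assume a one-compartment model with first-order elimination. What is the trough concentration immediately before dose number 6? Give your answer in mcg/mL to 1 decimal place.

f = (1/2)^(τ/t½) = (1/2)^(20/17) ≈ 0.4424.
C₀ = D/Vd = 1384/110 ≈ 12.582 mcg/mL.
Before the 6th dose, 5 doses have been given. Superposition: Cmin = C₀·(f + f² + … + f^5).
≈ 12.582 × (0.4424 + 0.1957 + 0.0866 + 0.0383 + 0.0169) ≈ 12.582 × 0.7799 ≈ 9.813 mcg/mL.

9.8 mcg/mL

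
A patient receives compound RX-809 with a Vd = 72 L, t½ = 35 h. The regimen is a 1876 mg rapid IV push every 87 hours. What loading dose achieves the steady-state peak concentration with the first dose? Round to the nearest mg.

2284 mg

f = (1/2)^(87/35) ≈ 0.178536; accumulation ratio R = 1/(1−f) ≈ 1.21734.
Loading dose to hit Cmax,ss on first dose: D_load = D_maint·R ≈ 1876 × 1.21734 ≈ 2283.73 mg.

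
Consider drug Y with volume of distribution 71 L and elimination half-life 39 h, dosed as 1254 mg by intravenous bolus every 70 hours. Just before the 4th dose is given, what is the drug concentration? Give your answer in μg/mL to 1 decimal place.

f = (1/2)^(τ/t½) = (1/2)^(70/39) ≈ 0.2882.
C₀ = D/Vd = 1254/71 ≈ 17.662 μg/mL.
Before the 4th dose, 3 doses have been given. Superposition: Cmin = C₀·(f + f² + … + f^3).
≈ 17.662 × (0.2882 + 0.0831 + 0.0239) ≈ 17.662 × 0.3952 ≈ 6.980 μg/mL.

7.0 μg/mL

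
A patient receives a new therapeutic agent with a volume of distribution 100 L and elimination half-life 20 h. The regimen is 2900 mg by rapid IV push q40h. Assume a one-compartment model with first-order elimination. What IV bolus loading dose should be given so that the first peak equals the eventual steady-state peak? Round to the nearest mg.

f = (1/2)^(40/20) ≈ 0.250000; accumulation ratio R = 1/(1−f) ≈ 1.33333.
Loading dose to hit Cmax,ss on first dose: D_load = D_maint·R ≈ 2900 × 1.33333 ≈ 3866.66 mg.

3867 mg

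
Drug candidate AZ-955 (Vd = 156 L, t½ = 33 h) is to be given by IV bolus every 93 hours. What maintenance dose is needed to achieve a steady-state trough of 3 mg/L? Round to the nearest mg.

τ/t½ = 93/33 ≈ 2.8182, so f = (1/2)^(93/33) ≈ 0.141789.
Cmin,ss = (D/Vd)·f/(1−f), so D = Cmin,ss·Vd·(1−f)/f.
D = 3 × 156 × (1−f)/f ≈ 3 × 156 × 6.05273 ≈ 2832.68 mg.

2833 mg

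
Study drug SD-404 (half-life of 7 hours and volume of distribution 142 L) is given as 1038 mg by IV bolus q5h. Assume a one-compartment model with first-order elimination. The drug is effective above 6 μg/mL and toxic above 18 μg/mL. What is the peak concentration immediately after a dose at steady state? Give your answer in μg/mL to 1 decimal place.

18.7 μg/mL

τ/t½ = 5/7 ≈ 0.71429, so fraction remaining f = (1/2)^(5/7) ≈ 0.6095.
At steady state, accumulation factor R = 1/(1 − e^(−kτ)) ≈ 2.5608.
Each bolus raises the concentration by D/Vd = 1038/142 ≈ 7.310 μg/mL.
Steady-state peak Cmax,ss = C₀·R ≈ 7.310 × 2.5608 ≈ 18.719 μg/mL.
Peak 18.7 μg/mL vs MTC 18 μg/mL: exceeds toxic threshold.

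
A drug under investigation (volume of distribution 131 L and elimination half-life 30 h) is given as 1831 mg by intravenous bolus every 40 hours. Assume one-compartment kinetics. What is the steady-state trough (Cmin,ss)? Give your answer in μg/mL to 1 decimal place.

9.2 μg/mL

τ/t½ = 40/30 ≈ 1.3333, so fraction remaining f = (1/2)^(40/30) ≈ 0.3969.
Accumulation ratio R = 1/(1 − f) ≈ 1/0.6031 ≈ 1.6581.
Single-dose peak C₀ = D/Vd = 1831/131 ≈ 13.977 μg/mL.
Cmax,ss = C₀/(1 − f) ≈ 13.977/0.6031 ≈ 23.175 μg/mL.
One interval later, Cmin,ss = Cmax,ss·e^(−kτ) ≈ 23.175 × 0.3969 ≈ 9.198 μg/mL.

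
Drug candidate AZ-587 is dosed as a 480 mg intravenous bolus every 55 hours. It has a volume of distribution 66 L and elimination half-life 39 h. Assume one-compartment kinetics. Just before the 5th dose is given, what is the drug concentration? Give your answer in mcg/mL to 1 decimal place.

4.3 mcg/mL

f = (1/2)^(τ/t½) = (1/2)^(55/39) ≈ 0.3762.
C₀ = D/Vd = 480/66 ≈ 7.273 mcg/mL.
Before the 5th dose, 4 doses have been given. Superposition: Cmin = C₀·(f + f² + … + f^4).
≈ 7.273 × (0.3762 + 0.1415 + 0.0532 + 0.0200) ≈ 7.273 × 0.5909 ≈ 4.298 mcg/mL.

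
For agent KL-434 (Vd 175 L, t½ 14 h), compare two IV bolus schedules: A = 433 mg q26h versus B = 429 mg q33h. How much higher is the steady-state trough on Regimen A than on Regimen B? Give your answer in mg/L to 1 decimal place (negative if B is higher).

Regimen A: f = (1/2)^(26/14) ≈ 0.2760; Cmin,ss = (433/175)·f/(1−f) ≈ 0.943 mg/L.
Regimen B: f = (1/2)^(33/14) ≈ 0.1952; Cmin,ss = (429/175)·f/(1−f) ≈ 0.595 mg/L.
Difference ≈ 0.943 − 0.595 ≈ 0.348 mg/L.

0.3 mg/L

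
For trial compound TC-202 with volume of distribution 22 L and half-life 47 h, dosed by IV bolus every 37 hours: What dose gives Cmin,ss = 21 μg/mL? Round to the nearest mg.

335 mg

τ/t½ = 37/47 ≈ 0.78723, so f = (1/2)^(37/47) ≈ 0.579454.
Cmin,ss = (D/Vd)·f/(1−f), so D = Cmin,ss·Vd·(1−f)/f.
D = 21 × 22 × (1−f)/f ≈ 21 × 22 × 0.72576 ≈ 335.30 mg.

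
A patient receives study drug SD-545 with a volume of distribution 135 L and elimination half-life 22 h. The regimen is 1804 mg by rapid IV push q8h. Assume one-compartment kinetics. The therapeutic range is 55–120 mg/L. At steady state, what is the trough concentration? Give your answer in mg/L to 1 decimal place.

Over one 8-h interval, 8/22 ≈ 0.36364 half-lives elapse, leaving f ≈ 0.7772 of each dose.
At steady state, accumulation factor R = 1/(1 − e^(−kτ)) ≈ 4.4883.
Each bolus raises the concentration by D/Vd = 1804/135 ≈ 13.363 mg/L.
Steady-state peak Cmax,ss = C₀·R ≈ 13.363 × 4.4883 ≈ 59.977 mg/L.
One interval later, Cmin,ss = Cmax,ss·e^(−kτ) ≈ 59.977 × 0.7772 ≈ 46.614 mg/L.
Trough 46.6 mg/L vs MEC 55 mg/L: subtherapeutic.

46.6 mg/L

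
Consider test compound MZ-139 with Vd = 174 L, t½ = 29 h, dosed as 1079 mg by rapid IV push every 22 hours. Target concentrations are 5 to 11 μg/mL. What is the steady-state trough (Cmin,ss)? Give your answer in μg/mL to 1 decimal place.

k = ln2/t½ = ln2/29 ≈ 0.023902 h⁻¹; fraction remaining f = e^(−kτ) = e^(−0.023902×22) ≈ 0.5911.
At steady state, accumulation factor R = 1/(1 − e^(−kτ)) ≈ 2.4456.
Each bolus raises the concentration by D/Vd = 1079/174 ≈ 6.201 μg/mL.
Cmax,ss = C₀/(1 − f) ≈ 6.201/0.4089 ≈ 15.165 μg/mL.
Steady-state trough Cmin,ss = Cmax,ss·f ≈ 15.165 × 0.5911 ≈ 8.964 μg/mL.
Trough 9.0 μg/mL vs MEC 5 μg/mL: adequate.

9.0 μg/mL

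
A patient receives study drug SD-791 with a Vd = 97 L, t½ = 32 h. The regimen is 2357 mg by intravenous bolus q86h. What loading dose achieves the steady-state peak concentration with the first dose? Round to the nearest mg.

2790 mg

f = (1/2)^(86/32) ≈ 0.155232; accumulation ratio R = 1/(1−f) ≈ 1.18376.
Loading dose to hit Cmax,ss on first dose: D_load = D_maint·R ≈ 2357 × 1.18376 ≈ 2790.12 mg.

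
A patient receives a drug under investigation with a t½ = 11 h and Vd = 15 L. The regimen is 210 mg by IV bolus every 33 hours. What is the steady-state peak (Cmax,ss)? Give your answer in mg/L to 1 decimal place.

16.0 mg/L

The dosing interval is 3 half-lives, so f = 2^(−3) = 0.125.
Accumulation ratio R = 1/(1 − f) = 1/0.875 = 8/7.
Single-dose peak C₀ = D/Vd = 210/15 = 14 mg/L.
Steady-state peak Cmax,ss = C₀·R = 14 × 8/7 ≈ 16.000 mg/L.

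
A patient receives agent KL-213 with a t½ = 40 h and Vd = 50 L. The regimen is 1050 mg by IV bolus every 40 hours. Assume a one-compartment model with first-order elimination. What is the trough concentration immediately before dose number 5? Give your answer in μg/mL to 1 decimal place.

f = (1/2)^(τ/t½) = (1/2)^(40/40) ≈ 0.5000.
C₀ = D/Vd = 1050/50 ≈ 21.000 μg/mL.
Before the 5th dose, 4 doses have been given. Superposition: Cmin = C₀·(f + f² + … + f^4).
≈ 21.000 × (0.5000 + 0.2500 + 0.1250 + 0.0625) ≈ 21.000 × 0.9375 ≈ 19.688 μg/mL.

19.7 μg/mL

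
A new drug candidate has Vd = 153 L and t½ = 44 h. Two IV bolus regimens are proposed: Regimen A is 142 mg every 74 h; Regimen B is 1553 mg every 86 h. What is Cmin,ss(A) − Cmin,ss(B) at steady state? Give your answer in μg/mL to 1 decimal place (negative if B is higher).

Regimen A: f = (1/2)^(74/44) ≈ 0.3117; Cmin,ss = (142/153)·f/(1−f) ≈ 0.420 μg/mL.
Regimen B: f = (1/2)^(86/44) ≈ 0.2580; Cmin,ss = (1553/153)·f/(1−f) ≈ 3.529 μg/mL.
Difference ≈ 0.420 − 3.529 ≈ -3.109 μg/mL.

-3.1 μg/mL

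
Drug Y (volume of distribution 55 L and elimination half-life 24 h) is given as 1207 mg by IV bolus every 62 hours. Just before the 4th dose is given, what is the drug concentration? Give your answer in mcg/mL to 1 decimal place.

f = (1/2)^(τ/t½) = (1/2)^(62/24) ≈ 0.1669.
C₀ = D/Vd = 1207/55 ≈ 21.945 mcg/mL.
Before the 4th dose, 3 doses have been given. Superposition: Cmin = C₀·(f + f² + … + f^3).
≈ 21.945 × (0.1669 + 0.0279 + 0.0046) ≈ 21.945 × 0.1994 ≈ 4.376 mcg/mL.

4.4 mcg/mL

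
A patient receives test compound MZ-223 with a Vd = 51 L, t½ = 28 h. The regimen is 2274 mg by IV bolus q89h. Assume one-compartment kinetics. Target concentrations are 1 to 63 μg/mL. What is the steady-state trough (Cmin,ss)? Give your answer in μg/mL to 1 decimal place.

τ/t½ = 89/28 ≈ 3.1786, so fraction remaining f = (1/2)^(89/28) ≈ 0.1104.
At steady state, accumulation factor R = 1/(1 − e^(−kτ)) ≈ 1.1241.
Single-dose peak C₀ = D/Vd = 2274/51 ≈ 44.588 μg/mL.
Steady-state peak Cmax,ss = C₀·R ≈ 44.588 × 1.1241 ≈ 50.121 μg/mL.
One interval later, Cmin,ss = Cmax,ss·e^(−kτ) ≈ 50.121 × 0.1104 ≈ 5.533 μg/mL.
Trough 5.5 μg/mL vs MEC 1 μg/mL: adequate.

5.5 μg/mL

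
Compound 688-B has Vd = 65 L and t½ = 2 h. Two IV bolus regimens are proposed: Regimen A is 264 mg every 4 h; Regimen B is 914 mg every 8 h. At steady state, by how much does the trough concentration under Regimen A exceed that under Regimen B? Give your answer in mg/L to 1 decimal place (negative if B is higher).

0.4 mg/L

Regimen A: f = (1/2)^(4/2) ≈ 0.2500; Cmin,ss = (264/65)·f/(1−f) ≈ 1.354 mg/L.
Regimen B: f = (1/2)^(8/2) ≈ 0.0625; Cmin,ss = (914/65)·f/(1−f) ≈ 0.937 mg/L.
Difference ≈ 1.354 − 0.937 ≈ 0.417 mg/L.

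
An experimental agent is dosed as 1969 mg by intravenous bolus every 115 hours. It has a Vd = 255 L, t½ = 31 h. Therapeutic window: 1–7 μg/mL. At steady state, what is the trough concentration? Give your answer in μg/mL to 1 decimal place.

0.6 μg/mL

Over one 115-h interval, 115/31 ≈ 3.7097 half-lives elapse, leaving f ≈ 0.0764 of each dose.
At steady state, accumulation factor R = 1/(1 − e^(−kτ)) ≈ 1.0827.
Single-dose peak C₀ = D/Vd = 1969/255 ≈ 7.722 μg/mL.
Steady-state peak Cmax,ss = C₀·R ≈ 7.722 × 1.0827 ≈ 8.361 μg/mL.
One interval later, Cmin,ss = Cmax,ss·e^(−kτ) ≈ 8.361 × 0.0764 ≈ 0.639 μg/mL.
Trough 0.6 μg/mL vs MEC 1 μg/mL: subtherapeutic.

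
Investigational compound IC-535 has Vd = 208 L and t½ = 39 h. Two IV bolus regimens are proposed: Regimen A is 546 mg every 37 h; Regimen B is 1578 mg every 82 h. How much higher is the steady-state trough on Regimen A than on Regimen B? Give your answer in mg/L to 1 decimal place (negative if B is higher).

Regimen A: f = (1/2)^(37/39) ≈ 0.5181; Cmin,ss = (546/208)·f/(1−f) ≈ 2.822 mg/L.
Regimen B: f = (1/2)^(82/39) ≈ 0.2328; Cmin,ss = (1578/208)·f/(1−f) ≈ 2.302 mg/L.
Difference ≈ 2.822 − 2.302 ≈ 0.520 mg/L.

0.5 mg/L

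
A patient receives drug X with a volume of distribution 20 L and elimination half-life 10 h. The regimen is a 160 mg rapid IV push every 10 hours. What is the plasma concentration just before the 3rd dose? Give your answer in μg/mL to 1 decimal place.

f = (1/2)^(τ/t½) = (1/2)^(10/10) ≈ 0.5000.
C₀ = D/Vd = 160/20 ≈ 8.000 μg/mL.
Before the 3rd dose, 2 doses have been given. Superposition: Cmin = C₀·(f + f²).
≈ 8.000 × (0.5000 + 0.2500) ≈ 8.000 × 0.7500 ≈ 6.000 μg/mL.

6.0 μg/mL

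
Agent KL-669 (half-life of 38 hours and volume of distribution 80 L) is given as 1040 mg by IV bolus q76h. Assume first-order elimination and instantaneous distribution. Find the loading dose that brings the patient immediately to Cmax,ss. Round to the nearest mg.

1387 mg

f = (1/2)^(76/38) ≈ 0.250000; accumulation ratio R = 1/(1−f) ≈ 1.33333.
Loading dose to hit Cmax,ss on first dose: D_load = D_maint·R ≈ 1040 × 1.33333 ≈ 1386.66 mg.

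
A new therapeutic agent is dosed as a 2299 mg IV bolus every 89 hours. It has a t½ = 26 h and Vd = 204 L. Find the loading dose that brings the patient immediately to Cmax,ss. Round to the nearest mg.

f = (1/2)^(89/26) ≈ 0.093229; accumulation ratio R = 1/(1−f) ≈ 1.10281.
Loading dose to hit Cmax,ss on first dose: D_load = D_maint·R ≈ 2299 × 1.10281 ≈ 2535.36 mg.

2535 mg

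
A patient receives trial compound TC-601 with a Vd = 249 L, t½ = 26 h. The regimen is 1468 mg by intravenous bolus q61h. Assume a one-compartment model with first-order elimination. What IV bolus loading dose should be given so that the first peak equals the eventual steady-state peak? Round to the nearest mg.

f = (1/2)^(61/26) ≈ 0.196670; accumulation ratio R = 1/(1−f) ≈ 1.24482.
Loading dose to hit Cmax,ss on first dose: D_load = D_maint·R ≈ 1468 × 1.24482 ≈ 1827.40 mg.

1827 mg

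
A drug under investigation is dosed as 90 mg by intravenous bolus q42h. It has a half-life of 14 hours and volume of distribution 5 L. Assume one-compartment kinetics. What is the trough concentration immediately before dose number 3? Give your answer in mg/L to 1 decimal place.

f = (1/2)^(τ/t½) = (1/2)^(42/14) ≈ 0.1250.
C₀ = D/Vd = 90/5 ≈ 18.000 mg/L.
Before the 3rd dose, 2 doses have been given. Superposition: Cmin = C₀·(f + f²).
≈ 18.000 × (0.1250 + 0.0156) ≈ 18.000 × 0.1406 ≈ 2.531 mg/L.

2.5 mg/L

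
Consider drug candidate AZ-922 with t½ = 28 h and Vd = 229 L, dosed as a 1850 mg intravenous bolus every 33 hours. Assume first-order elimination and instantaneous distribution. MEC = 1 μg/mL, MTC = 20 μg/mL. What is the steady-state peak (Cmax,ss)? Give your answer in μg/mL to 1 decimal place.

τ/t½ = 33/28 ≈ 1.1786, so fraction remaining f = (1/2)^(33/28) ≈ 0.4418.
At steady state, accumulation factor R = 1/(1 − e^(−kτ)) ≈ 1.7915.
Single-dose peak C₀ = D/Vd = 1850/229 ≈ 8.079 μg/mL.
Steady-state peak Cmax,ss = C₀·R ≈ 8.079 × 1.7915 ≈ 14.474 μg/mL.
Peak 14.5 μg/mL vs MTC 20 μg/mL: below toxic threshold.

14.5 μg/mL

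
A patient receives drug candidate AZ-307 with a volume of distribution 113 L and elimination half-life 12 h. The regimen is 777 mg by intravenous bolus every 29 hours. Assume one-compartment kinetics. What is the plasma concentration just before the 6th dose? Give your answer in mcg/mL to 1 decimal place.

f = (1/2)^(τ/t½) = (1/2)^(29/12) ≈ 0.1873.
C₀ = D/Vd = 777/113 ≈ 6.876 mcg/mL.
Before the 6th dose, 5 doses have been given. Superposition: Cmin = C₀·(f + f² + … + f^5).
≈ 6.876 × (0.1873 + 0.0351 + 0.0066 + 0.0012 + 0.0002) ≈ 6.876 × 0.2304 ≈ 1.584 mcg/mL.

1.6 mcg/mL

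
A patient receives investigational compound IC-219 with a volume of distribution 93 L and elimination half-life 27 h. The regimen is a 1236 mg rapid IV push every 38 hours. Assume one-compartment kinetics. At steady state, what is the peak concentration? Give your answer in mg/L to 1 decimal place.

k = ln2/t½ = ln2/27 ≈ 0.025672 h⁻¹; fraction remaining f = e^(−kτ) = e^(−0.025672×38) ≈ 0.3770.
At steady state, accumulation factor R = 1/(1 − e^(−kτ)) ≈ 1.6051.
Single-dose peak C₀ = D/Vd = 1236/93 ≈ 13.290 mg/L.
Cmax,ss = C₀/(1 − f) ≈ 13.290/0.6230 ≈ 21.332 mg/L.

21.3 mg/L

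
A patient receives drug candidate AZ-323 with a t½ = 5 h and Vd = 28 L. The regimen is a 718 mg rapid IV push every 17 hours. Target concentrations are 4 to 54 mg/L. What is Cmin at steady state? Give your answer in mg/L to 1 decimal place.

2.7 mg/L

τ/t½ = 17/5 ≈ 3.4, so fraction remaining f = (1/2)^(17/5) ≈ 0.0947.
Accumulation ratio R = 1/(1 − f) ≈ 1/0.9053 ≈ 1.1046.
Each bolus raises the concentration by D/Vd = 718/28 ≈ 25.643 mg/L.
Cmax,ss = C₀/(1 − f) ≈ 25.643/0.9053 ≈ 28.325 mg/L.
Steady-state trough Cmin,ss = Cmax,ss·f ≈ 28.325 × 0.0947 ≈ 2.682 mg/L.
Trough 2.7 mg/L vs MEC 4 mg/L: subtherapeutic.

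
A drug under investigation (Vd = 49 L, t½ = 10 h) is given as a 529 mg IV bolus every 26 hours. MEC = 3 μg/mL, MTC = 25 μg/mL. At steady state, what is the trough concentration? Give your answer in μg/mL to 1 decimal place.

τ/t½ = 26/10 ≈ 2.6, so fraction remaining f = (1/2)^(26/10) ≈ 0.1649.
Each bolus raises the concentration by D/Vd = 529/49 ≈ 10.796 μg/mL.
Steady-state trough Cmin,ss = C₀·f/(1−f) ≈ 10.796 × 0.1649/0.8351 ≈ 2.132 μg/mL.
Trough 2.1 μg/mL vs MEC 3 μg/mL: subtherapeutic.

2.1 μg/mL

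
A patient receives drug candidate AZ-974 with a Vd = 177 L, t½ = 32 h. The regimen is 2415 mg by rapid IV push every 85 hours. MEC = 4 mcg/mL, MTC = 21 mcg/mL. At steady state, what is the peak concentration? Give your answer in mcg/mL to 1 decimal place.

16.2 mcg/mL

Over one 85-h interval, 85/32 ≈ 2.6562 half-lives elapse, leaving f ≈ 0.1586 of each dose.
At steady state, accumulation factor R = 1/(1 − e^(−kτ)) ≈ 1.1885.
Single-dose peak C₀ = D/Vd = 2415/177 ≈ 13.644 mcg/mL.
Cmax,ss = C₀/(1 − f) ≈ 13.644/0.8414 ≈ 16.216 mcg/mL.
Peak 16.2 mcg/mL vs MTC 21 mcg/mL: below toxic threshold.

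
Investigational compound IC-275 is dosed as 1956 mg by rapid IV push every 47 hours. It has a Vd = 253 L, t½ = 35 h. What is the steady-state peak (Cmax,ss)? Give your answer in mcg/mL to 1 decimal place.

12.8 mcg/mL

k = ln2/t½ = ln2/35 ≈ 0.019804 h⁻¹; fraction remaining f = e^(−kτ) = e^(−0.019804×47) ≈ 0.3942.
At steady state, accumulation factor R = 1/(1 − e^(−kτ)) ≈ 1.6507.
Each bolus raises the concentration by D/Vd = 1956/253 ≈ 7.731 mcg/mL.
Steady-state peak Cmax,ss = C₀·R ≈ 7.731 × 1.6507 ≈ 12.762 mcg/mL.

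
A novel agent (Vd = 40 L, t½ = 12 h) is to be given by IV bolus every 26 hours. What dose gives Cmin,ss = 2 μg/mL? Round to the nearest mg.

279 mg

τ/t½ = 26/12 ≈ 2.1667, so f = (1/2)^(26/12) ≈ 0.222725.
Cmin,ss = (D/Vd)·f/(1−f), so D = Cmin,ss·Vd·(1−f)/f.
D = 2 × 40 × (1−f)/f ≈ 2 × 40 × 3.48984 ≈ 279.19 mg.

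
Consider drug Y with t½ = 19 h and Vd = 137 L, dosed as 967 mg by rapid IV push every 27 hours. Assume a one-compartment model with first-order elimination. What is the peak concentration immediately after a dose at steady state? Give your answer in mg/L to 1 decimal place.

11.3 mg/L

Over one 27-h interval, 27/19 ≈ 1.4211 half-lives elapse, leaving f ≈ 0.3734 of each dose.
At steady state, accumulation factor R = 1/(1 − e^(−kτ)) ≈ 1.5959.
Single-dose peak C₀ = D/Vd = 967/137 ≈ 7.058 mg/L.
Steady-state peak Cmax,ss = C₀·R ≈ 7.058 × 1.5959 ≈ 11.264 mg/L.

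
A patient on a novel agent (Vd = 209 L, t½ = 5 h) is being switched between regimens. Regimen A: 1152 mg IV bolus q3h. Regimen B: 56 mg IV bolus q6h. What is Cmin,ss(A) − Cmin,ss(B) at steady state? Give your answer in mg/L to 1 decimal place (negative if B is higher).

Regimen A: f = (1/2)^(3/5) ≈ 0.6598; Cmin,ss = (1152/209)·f/(1−f) ≈ 10.690 mg/L.
Regimen B: f = (1/2)^(6/5) ≈ 0.4353; Cmin,ss = (56/209)·f/(1−f) ≈ 0.207 mg/L.
Difference ≈ 10.690 − 0.207 ≈ 10.483 mg/L.

10.5 mg/L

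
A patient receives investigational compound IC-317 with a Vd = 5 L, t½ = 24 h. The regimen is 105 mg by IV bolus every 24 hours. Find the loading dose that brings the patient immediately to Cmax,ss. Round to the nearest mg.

f = (1/2)^(24/24) ≈ 0.500000; accumulation ratio R = 1/(1−f) ≈ 2.00000.
Loading dose to hit Cmax,ss on first dose: D_load = D_maint·R ≈ 105 × 2.00000 ≈ 210.00 mg.

210 mg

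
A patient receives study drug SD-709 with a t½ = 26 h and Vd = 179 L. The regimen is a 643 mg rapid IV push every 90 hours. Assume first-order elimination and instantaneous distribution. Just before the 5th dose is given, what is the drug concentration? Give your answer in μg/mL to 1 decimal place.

0.4 μg/mL

f = (1/2)^(τ/t½) = (1/2)^(90/26) ≈ 0.0908.
C₀ = D/Vd = 643/179 ≈ 3.592 μg/mL.
Before the 5th dose, 4 doses have been given. Superposition: Cmin = C₀·(f + f² + … + f^4).
≈ 3.592 × (0.0908 + 0.0082 + 0.0007 + 0.0001) ≈ 3.592 × 0.0998 ≈ 0.358 μg/mL.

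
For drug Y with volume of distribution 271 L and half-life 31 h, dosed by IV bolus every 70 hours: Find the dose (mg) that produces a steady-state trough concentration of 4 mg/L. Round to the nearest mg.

τ/t½ = 70/31 ≈ 2.2581, so f = (1/2)^(70/31) ≈ 0.209052.
Cmin,ss = (D/Vd)·f/(1−f), so D = Cmin,ss·Vd·(1−f)/f.
D = 4 × 271 × (1−f)/f ≈ 4 × 271 × 3.78350 ≈ 4101.31 mg.

4101 mg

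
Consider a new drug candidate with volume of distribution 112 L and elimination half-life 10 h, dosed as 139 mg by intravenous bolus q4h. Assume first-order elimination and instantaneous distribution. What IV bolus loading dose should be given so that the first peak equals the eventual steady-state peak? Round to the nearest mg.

f = (1/2)^(4/10) ≈ 0.757858; accumulation ratio R = 1/(1−f) ≈ 4.12981.
Loading dose to hit Cmax,ss on first dose: D_load = D_maint·R ≈ 139 × 4.12981 ≈ 574.04 mg.

574 mg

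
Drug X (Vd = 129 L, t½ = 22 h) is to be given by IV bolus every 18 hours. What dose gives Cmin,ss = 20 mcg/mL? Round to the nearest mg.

1969 mg

τ/t½ = 18/22 ≈ 0.81818, so f = (1/2)^(18/22) ≈ 0.567156.
Cmin,ss = (D/Vd)·f/(1−f), so D = Cmin,ss·Vd·(1−f)/f.
D = 20 × 129 × (1−f)/f ≈ 20 × 129 × 0.76318 ≈ 1969.00 mg.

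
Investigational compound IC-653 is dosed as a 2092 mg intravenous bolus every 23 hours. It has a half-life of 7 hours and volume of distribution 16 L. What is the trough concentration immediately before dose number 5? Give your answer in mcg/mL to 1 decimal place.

14.9 mcg/mL

f = (1/2)^(τ/t½) = (1/2)^(23/7) ≈ 0.1025.
C₀ = D/Vd = 2092/16 ≈ 130.750 mcg/mL.
Before the 5th dose, 4 doses have been given. Superposition: Cmin = C₀·(f + f² + … + f^4).
≈ 130.750 × (0.1025 + 0.0105 + 0.0011 + 0.0001) ≈ 130.750 × 0.1142 ≈ 14.932 mcg/mL.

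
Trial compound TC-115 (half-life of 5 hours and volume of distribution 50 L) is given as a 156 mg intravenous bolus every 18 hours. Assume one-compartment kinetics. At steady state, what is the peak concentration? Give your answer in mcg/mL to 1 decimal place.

τ/t½ = 18/5 ≈ 3.6, so fraction remaining f = (1/2)^(18/5) ≈ 0.0825.
At steady state, accumulation factor R = 1/(1 − e^(−kτ)) ≈ 1.0899.
Single-dose peak C₀ = D/Vd = 156/50 ≈ 3.120 mcg/mL.
Cmax,ss = C₀/(1 − f) ≈ 3.120/0.9175 ≈ 3.401 mcg/mL.

3.4 mcg/mL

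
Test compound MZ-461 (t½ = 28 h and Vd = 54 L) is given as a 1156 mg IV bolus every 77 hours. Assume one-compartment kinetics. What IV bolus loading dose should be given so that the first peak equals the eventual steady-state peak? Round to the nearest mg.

f = (1/2)^(77/28) ≈ 0.148651; accumulation ratio R = 1/(1−f) ≈ 1.17461.
Loading dose to hit Cmax,ss on first dose: D_load = D_maint·R ≈ 1156 × 1.17461 ≈ 1357.85 mg.

1358 mg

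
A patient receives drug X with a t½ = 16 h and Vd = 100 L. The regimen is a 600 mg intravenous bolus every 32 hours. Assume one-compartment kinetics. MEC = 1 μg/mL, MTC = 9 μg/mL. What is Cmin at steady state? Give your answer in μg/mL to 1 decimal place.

2.0 μg/mL

τ = 32 h = 2 half-lives, so f = (1/2)^2 = 0.25.
Accumulation ratio R = 1/(1 − f) = 1/0.75 = 4/3.
Single-dose peak C₀ = D/Vd = 600/100 = 6 μg/mL.
Steady-state peak Cmax,ss = C₀·R = 6 × 4/3 ≈ 8.000 μg/mL.
Steady-state trough Cmin,ss = Cmax,ss·f ≈ 8.000 × 0.25 ≈ 2.000 μg/mL.
Trough 2.0 μg/mL vs MEC 1 μg/mL: adequate.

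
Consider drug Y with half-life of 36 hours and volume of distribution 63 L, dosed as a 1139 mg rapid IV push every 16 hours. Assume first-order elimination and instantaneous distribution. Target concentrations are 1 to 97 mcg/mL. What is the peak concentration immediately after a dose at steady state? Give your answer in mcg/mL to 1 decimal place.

τ/t½ = 16/36 ≈ 0.44444, so fraction remaining f = (1/2)^(16/36) ≈ 0.7349.
At steady state, accumulation factor R = 1/(1 − e^(−kτ)) ≈ 3.7722.
Single-dose peak C₀ = D/Vd = 1139/63 ≈ 18.079 mcg/mL.
Steady-state peak Cmax,ss = C₀·R ≈ 18.079 × 3.7722 ≈ 68.198 mcg/mL.
Peak 68.2 mcg/mL vs MTC 97 mcg/mL: below toxic threshold.

68.2 mcg/mL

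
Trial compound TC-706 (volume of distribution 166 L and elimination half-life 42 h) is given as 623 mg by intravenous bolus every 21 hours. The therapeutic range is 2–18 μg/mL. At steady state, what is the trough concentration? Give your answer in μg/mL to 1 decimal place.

τ/t½ = 21/42 ≈ 0.5, so fraction remaining f = (1/2)^(21/42) ≈ 0.7071.
Single-dose peak C₀ = D/Vd = 623/166 ≈ 3.753 μg/mL.
Steady-state trough Cmin,ss = C₀·f/(1−f) ≈ 3.753 × 0.7071/0.2929 ≈ 9.060 μg/mL.
Trough 9.1 μg/mL vs MEC 2 μg/mL: adequate.

9.1 μg/mL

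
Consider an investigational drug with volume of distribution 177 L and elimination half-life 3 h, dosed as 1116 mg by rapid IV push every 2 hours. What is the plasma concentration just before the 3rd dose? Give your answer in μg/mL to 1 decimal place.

f = (1/2)^(τ/t½) = (1/2)^(2/3) ≈ 0.6300.
C₀ = D/Vd = 1116/177 ≈ 6.305 μg/mL.
Before the 3rd dose, 2 doses have been given. Superposition: Cmin = C₀·(f + f²).
≈ 6.305 × (0.6300 + 0.3969) ≈ 6.305 × 1.0269 ≈ 6.475 μg/mL.

6.5 μg/mL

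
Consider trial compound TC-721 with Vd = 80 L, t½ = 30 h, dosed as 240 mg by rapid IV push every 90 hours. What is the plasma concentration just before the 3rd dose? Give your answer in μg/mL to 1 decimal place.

0.4 μg/mL

f = (1/2)^(τ/t½) = (1/2)^(90/30) ≈ 0.1250.
C₀ = D/Vd = 240/80 ≈ 3.000 μg/mL.
Before the 3rd dose, 2 doses have been given. Superposition: Cmin = C₀·(f + f²).
≈ 3.000 × (0.1250 + 0.0156) ≈ 3.000 × 0.1406 ≈ 0.422 μg/mL.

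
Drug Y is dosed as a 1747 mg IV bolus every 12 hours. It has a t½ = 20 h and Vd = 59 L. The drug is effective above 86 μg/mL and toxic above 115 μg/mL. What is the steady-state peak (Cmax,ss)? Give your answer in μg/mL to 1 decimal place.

τ/t½ = 12/20 ≈ 0.6, so fraction remaining f = (1/2)^(12/20) ≈ 0.6598.
At steady state, accumulation factor R = 1/(1 − e^(−kτ)) ≈ 2.9394.
Each bolus raises the concentration by D/Vd = 1747/59 ≈ 29.610 μg/mL.
Cmax,ss = C₀/(1 − f) ≈ 29.610/0.3402 ≈ 87.037 μg/mL.
Peak 87.0 μg/mL vs MTC 115 μg/mL: below toxic threshold.

87.0 μg/mL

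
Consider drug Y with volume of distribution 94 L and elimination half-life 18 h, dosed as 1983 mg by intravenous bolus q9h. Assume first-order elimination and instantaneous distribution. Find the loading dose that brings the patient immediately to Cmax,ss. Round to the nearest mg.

f = (1/2)^(9/18) ≈ 0.707107; accumulation ratio R = 1/(1−f) ≈ 3.41422.
Loading dose to hit Cmax,ss on first dose: D_load = D_maint·R ≈ 1983 × 3.41422 ≈ 6770.40 mg.

6770 mg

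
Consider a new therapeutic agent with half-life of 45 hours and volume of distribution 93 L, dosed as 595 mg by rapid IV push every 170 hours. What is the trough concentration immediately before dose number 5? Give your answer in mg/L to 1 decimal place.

f = (1/2)^(τ/t½) = (1/2)^(170/45) ≈ 0.0729.
C₀ = D/Vd = 595/93 ≈ 6.398 mg/L.
Before the 5th dose, 4 doses have been given. Superposition: Cmin = C₀·(f + f² + … + f^4).
≈ 6.398 × (0.0729 + 0.0053 + 0.0004 + 0.0000) ≈ 6.398 × 0.0786 ≈ 0.503 mg/L.

0.5 mg/L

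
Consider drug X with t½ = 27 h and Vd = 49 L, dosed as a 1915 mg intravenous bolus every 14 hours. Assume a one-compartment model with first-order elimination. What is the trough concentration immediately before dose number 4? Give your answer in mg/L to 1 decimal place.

f = (1/2)^(τ/t½) = (1/2)^(14/27) ≈ 0.6981.
C₀ = D/Vd = 1915/49 ≈ 39.082 mg/L.
Before the 4th dose, 3 doses have been given. Superposition: Cmin = C₀·(f + f² + … + f^3).
≈ 39.082 × (0.6981 + 0.4873 + 0.3402) ≈ 39.082 × 1.5256 ≈ 59.623 mg/L.

59.6 mg/L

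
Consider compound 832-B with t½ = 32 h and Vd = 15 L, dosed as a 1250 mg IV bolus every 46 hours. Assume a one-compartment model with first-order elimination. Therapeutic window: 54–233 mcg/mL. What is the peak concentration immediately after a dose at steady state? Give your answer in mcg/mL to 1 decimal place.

132.1 mcg/mL

k = ln2/t½ = ln2/32 ≈ 0.021661 h⁻¹; fraction remaining f = e^(−kτ) = e^(−0.021661×46) ≈ 0.3692.
Accumulation ratio R = 1/(1 − f) ≈ 1/0.6308 ≈ 1.5853.
Single-dose peak C₀ = D/Vd = 1250/15 ≈ 83.333 mcg/mL.
Steady-state peak Cmax,ss = C₀·R ≈ 83.333 × 1.5853 ≈ 132.108 mcg/mL.
Peak 132.1 mcg/mL vs MTC 233 mcg/mL: below toxic threshold.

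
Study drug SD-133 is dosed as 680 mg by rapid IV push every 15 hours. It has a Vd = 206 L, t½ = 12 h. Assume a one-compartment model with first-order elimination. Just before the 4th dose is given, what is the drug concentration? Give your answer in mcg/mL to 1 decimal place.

f = (1/2)^(τ/t½) = (1/2)^(15/12) ≈ 0.4204.
C₀ = D/Vd = 680/206 ≈ 3.301 mcg/mL.
Before the 4th dose, 3 doses have been given. Superposition: Cmin = C₀·(f + f² + … + f^3).
≈ 3.301 × (0.4204 + 0.1767 + 0.0743) ≈ 3.301 × 0.6714 ≈ 2.216 mcg/mL.

2.2 mcg/mL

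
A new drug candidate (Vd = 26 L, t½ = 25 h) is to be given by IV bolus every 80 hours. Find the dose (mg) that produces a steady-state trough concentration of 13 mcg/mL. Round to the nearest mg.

2768 mg

τ/t½ = 80/25 ≈ 3.2, so f = (1/2)^(80/25) ≈ 0.108819.
Cmin,ss = (D/Vd)·f/(1−f), so D = Cmin,ss·Vd·(1−f)/f.
D = 13 × 26 × (1−f)/f ≈ 13 × 26 × 8.18957 ≈ 2768.07 mg.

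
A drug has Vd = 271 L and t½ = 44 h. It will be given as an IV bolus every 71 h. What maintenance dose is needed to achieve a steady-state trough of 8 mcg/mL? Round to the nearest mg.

4467 mg

τ/t½ = 71/44 ≈ 1.6136, so f = (1/2)^(71/44) ≈ 0.326774.
Cmin,ss = (D/Vd)·f/(1−f), so D = Cmin,ss·Vd·(1−f)/f.
D = 8 × 271 × (1−f)/f ≈ 8 × 271 × 2.06022 ≈ 4466.56 mg.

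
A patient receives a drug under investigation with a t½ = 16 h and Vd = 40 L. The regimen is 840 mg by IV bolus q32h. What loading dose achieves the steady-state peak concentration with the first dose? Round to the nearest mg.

f = (1/2)^(32/16) ≈ 0.250000; accumulation ratio R = 1/(1−f) ≈ 1.33333.
Loading dose to hit Cmax,ss on first dose: D_load = D_maint·R ≈ 840 × 1.33333 ≈ 1120.00 mg.

1120 mg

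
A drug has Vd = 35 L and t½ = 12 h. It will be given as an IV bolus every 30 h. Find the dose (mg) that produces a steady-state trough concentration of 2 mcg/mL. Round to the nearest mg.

326 mg

τ/t½ = 30/12 ≈ 2.5, so f = (1/2)^(30/12) ≈ 0.176777.
Cmin,ss = (D/Vd)·f/(1−f), so D = Cmin,ss·Vd·(1−f)/f.
D = 2 × 35 × (1−f)/f ≈ 2 × 35 × 4.65684 ≈ 325.98 mg.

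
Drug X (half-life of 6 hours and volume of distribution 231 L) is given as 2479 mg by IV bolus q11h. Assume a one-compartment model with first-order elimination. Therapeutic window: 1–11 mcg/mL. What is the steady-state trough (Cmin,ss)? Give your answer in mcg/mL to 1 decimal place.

4.2 mcg/mL

Over one 11-h interval, 11/6 ≈ 1.8333 half-lives elapse, leaving f ≈ 0.2806 of each dose.
Single-dose peak C₀ = D/Vd = 2479/231 ≈ 10.732 mcg/mL.
Steady-state trough Cmin,ss = C₀·f/(1−f) ≈ 10.732 × 0.2806/0.7194 ≈ 4.186 mcg/mL.
Trough 4.2 mcg/mL vs MEC 1 mcg/mL: adequate.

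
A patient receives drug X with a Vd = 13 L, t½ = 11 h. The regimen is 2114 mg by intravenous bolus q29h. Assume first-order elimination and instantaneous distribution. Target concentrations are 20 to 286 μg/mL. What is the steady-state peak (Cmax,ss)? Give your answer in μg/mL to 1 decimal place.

Over one 29-h interval, 29/11 ≈ 2.6364 half-lives elapse, leaving f ≈ 0.1608 of each dose.
At steady state, accumulation factor R = 1/(1 − e^(−kτ)) ≈ 1.1916.
Single-dose peak C₀ = D/Vd = 2114/13 ≈ 162.615 μg/mL.
Steady-state peak Cmax,ss = C₀·R ≈ 162.615 × 1.1916 ≈ 193.772 μg/mL.
Peak 193.8 μg/mL vs MTC 286 μg/mL: below toxic threshold.

193.8 μg/mL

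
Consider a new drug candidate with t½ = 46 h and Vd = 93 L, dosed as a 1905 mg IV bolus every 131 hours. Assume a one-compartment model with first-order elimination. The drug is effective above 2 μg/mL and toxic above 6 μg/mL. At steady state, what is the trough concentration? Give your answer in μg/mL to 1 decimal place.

3.3 μg/mL

k = ln2/t½ = ln2/46 ≈ 0.015068 h⁻¹; fraction remaining f = e^(−kτ) = e^(−0.015068×131) ≈ 0.1389.
Each bolus raises the concentration by D/Vd = 1905/93 ≈ 20.484 μg/mL.
Steady-state trough Cmin,ss = C₀·f/(1−f) ≈ 20.484 × 0.1389/0.8611 ≈ 3.304 μg/mL.
Trough 3.3 μg/mL vs MEC 2 μg/mL: adequate.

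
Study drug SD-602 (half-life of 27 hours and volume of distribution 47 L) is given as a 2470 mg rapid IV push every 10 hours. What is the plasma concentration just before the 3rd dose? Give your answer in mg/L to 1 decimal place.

72.1 mg/L

f = (1/2)^(τ/t½) = (1/2)^(10/27) ≈ 0.7736.
C₀ = D/Vd = 2470/47 ≈ 52.553 mg/L.
Before the 3rd dose, 2 doses have been given. Superposition: Cmin = C₀·(f + f²).
≈ 52.553 × (0.7736 + 0.5985) ≈ 52.553 × 1.3721 ≈ 72.108 mg/L.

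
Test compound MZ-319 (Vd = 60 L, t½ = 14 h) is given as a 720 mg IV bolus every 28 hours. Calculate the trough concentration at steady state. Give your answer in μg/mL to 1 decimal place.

τ = 28 h = 2 half-lives, so f = (1/2)^2 = 0.25.
At steady state, R = 1/(1 − 0.25) = 4/3.
Single-dose peak C₀ = D/Vd = 720/60 = 12 μg/mL.
Steady-state peak Cmax,ss = C₀·R = 12 × 4/3 ≈ 16.000 μg/mL.
Steady-state trough Cmin,ss = Cmax,ss·f ≈ 16.000 × 0.25 ≈ 4.000 μg/mL.

4.0 μg/mL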